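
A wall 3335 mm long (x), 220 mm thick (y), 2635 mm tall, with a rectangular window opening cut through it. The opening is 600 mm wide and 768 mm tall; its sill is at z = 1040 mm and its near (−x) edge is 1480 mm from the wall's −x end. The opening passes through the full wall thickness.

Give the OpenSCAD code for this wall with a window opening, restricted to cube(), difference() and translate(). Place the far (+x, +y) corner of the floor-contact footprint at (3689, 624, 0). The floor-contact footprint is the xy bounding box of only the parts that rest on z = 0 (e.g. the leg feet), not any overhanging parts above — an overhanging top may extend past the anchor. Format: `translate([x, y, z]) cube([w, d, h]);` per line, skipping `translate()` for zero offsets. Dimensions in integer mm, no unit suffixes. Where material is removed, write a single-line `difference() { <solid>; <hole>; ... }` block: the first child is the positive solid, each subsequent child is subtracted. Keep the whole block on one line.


difference() { translate([354, 404, 0]) cube([3335, 220, 2635]); translate([1834, 404, 1040]) cube([600, 220, 768]); }


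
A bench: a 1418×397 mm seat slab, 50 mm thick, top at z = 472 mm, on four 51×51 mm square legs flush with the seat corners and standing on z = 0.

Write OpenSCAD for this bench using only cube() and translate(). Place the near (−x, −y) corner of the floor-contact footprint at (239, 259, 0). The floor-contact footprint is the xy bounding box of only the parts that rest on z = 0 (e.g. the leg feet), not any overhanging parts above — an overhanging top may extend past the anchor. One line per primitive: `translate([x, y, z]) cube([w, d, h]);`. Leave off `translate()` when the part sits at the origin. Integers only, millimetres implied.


// leg_h = 472 − 50 = 422
translate([239, 259, 422]) cube([1418, 397, 50]);
translate([239, 259, 0]) cube([51, 51, 422]);
translate([239, 605, 0]) cube([51, 51, 422]);
translate([1606, 259, 0]) cube([51, 51, 422]);
translate([1606, 605, 0]) cube([51, 51, 422]);


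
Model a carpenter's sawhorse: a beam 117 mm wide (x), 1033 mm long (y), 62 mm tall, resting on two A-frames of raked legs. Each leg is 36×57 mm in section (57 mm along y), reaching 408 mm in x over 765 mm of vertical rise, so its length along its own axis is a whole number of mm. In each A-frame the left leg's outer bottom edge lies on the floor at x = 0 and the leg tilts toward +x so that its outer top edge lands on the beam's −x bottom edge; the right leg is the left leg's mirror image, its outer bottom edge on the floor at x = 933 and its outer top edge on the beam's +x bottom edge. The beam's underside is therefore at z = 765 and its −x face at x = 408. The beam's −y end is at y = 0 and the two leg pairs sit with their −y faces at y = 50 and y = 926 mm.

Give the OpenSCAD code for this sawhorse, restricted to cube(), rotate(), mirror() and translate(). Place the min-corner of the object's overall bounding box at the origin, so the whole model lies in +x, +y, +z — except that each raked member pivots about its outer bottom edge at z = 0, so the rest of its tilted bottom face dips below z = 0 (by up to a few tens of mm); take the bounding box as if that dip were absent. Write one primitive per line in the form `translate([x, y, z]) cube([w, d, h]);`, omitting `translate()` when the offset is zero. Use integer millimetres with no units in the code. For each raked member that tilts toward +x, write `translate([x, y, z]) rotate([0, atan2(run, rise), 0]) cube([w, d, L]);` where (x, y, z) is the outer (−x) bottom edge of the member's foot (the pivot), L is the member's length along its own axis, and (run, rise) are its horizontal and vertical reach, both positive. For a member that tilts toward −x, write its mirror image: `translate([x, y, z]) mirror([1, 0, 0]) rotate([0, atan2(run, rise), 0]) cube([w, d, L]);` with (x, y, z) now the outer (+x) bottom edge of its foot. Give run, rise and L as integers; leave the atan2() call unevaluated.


translate([408, 0, 765]) cube([117, 1033, 62]);
translate([0, 50, 0]) rotate([0, atan2(408, 765), 0]) cube([36, 57, 867]);
translate([933, 50, 0]) mirror([1, 0, 0]) rotate([0, atan2(408, 765), 0]) cube([36, 57, 867]);
translate([0, 926, 0]) rotate([0, atan2(408, 765), 0]) cube([36, 57, 867]);
translate([933, 926, 0]) mirror([1, 0, 0]) rotate([0, atan2(408, 765), 0]) cube([36, 57, 867]);


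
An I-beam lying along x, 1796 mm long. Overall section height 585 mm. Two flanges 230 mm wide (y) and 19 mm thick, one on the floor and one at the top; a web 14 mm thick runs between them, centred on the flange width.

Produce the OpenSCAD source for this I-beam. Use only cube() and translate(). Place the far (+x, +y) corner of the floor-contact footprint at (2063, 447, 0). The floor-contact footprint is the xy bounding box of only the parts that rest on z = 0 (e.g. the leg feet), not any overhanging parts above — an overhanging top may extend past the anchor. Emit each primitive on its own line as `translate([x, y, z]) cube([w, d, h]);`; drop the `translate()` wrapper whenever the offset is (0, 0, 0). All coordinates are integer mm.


translate([267, 217, 0]) cube([1796, 230, 19]);
translate([267, 325, 19]) cube([1796, 14, 547]);
translate([267, 217, 566]) cube([1796, 230, 19]);


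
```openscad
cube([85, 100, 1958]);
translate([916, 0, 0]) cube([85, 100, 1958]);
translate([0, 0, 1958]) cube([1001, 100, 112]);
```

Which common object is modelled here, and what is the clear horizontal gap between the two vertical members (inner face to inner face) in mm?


A door frame. The clear opening width is 831 mm.

Two 1958 mm tall posts with a header on top — a door frame. The left jamb is 85 mm wide at x = 0; the right jamb starts at x = 916. The clear opening is 916 − 85 = 831 mm.


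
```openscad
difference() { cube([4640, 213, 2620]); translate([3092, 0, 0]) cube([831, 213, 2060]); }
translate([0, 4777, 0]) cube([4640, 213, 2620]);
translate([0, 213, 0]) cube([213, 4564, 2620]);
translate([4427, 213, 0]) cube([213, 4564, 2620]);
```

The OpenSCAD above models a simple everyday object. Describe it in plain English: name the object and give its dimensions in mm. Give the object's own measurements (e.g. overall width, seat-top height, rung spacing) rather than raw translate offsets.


A single room: four walls, each 2620 mm tall and 213 mm thick, enclosing an outside footprint 4640×4990 mm (x × y), no floor or roof. The front and back walls (−y and +y sides) run the full x-width; the side walls fit between their inner faces. A door opening 831 mm wide and 2060 mm tall is cut through the front wall from the floor up, its −x edge 3092 mm from the wall's −x end.


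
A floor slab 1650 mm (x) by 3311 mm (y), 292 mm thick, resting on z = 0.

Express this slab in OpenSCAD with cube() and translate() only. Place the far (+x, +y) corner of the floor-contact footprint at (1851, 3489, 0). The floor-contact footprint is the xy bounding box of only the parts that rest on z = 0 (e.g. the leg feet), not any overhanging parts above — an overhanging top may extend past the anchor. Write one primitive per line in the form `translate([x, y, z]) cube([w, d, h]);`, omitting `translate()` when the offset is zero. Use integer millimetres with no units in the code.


translate([201, 178, 0]) cube([1650, 3311, 292]);


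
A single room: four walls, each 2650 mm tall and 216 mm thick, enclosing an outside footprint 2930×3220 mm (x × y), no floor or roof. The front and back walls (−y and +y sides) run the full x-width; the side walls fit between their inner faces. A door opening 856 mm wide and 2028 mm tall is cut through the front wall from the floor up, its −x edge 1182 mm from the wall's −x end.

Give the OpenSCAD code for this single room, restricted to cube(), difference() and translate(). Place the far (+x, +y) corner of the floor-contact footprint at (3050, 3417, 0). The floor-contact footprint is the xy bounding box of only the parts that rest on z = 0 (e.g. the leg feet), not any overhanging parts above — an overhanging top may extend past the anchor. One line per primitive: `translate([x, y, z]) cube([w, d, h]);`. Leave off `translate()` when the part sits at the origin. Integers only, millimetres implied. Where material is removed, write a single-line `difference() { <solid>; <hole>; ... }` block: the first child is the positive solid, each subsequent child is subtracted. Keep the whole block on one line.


difference() { translate([120, 197, 0]) cube([2930, 216, 2650]); translate([1302, 197, 0]) cube([856, 216, 2028]); }
translate([120, 3201, 0]) cube([2930, 216, 2650]);
translate([120, 413, 0]) cube([216, 2788, 2650]);
translate([2834, 413, 0]) cube([216, 2788, 2650]);


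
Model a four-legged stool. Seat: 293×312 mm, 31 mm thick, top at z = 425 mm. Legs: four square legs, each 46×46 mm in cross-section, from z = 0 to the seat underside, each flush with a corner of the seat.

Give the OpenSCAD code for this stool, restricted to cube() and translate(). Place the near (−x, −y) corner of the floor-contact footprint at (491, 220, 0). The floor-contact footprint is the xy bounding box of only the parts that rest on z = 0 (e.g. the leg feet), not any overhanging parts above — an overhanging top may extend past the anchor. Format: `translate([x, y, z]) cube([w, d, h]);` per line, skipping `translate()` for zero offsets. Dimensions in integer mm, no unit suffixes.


// leg_h = 425 - 31 = 394
translate([491, 220, 394]) cube([293, 312, 31]);
translate([491, 220, 0]) cube([46, 46, 394]);
translate([738, 220, 0]) cube([46, 46, 394]);
translate([491, 486, 0]) cube([46, 46, 394]);
translate([738, 486, 0]) cube([46, 46, 394]);


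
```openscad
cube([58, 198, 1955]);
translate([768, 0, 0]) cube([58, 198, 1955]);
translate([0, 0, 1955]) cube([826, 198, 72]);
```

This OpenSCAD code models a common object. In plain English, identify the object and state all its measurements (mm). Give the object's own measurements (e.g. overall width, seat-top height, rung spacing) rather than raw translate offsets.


A door frame. The clear opening is 710 mm wide and 1955 mm high. Two 58 mm wide jambs, 198 mm deep, stand either side of the opening from the floor to the top of the opening. A 72 mm thick head sits across the top of both jambs, spanning the full outside width of the frame.


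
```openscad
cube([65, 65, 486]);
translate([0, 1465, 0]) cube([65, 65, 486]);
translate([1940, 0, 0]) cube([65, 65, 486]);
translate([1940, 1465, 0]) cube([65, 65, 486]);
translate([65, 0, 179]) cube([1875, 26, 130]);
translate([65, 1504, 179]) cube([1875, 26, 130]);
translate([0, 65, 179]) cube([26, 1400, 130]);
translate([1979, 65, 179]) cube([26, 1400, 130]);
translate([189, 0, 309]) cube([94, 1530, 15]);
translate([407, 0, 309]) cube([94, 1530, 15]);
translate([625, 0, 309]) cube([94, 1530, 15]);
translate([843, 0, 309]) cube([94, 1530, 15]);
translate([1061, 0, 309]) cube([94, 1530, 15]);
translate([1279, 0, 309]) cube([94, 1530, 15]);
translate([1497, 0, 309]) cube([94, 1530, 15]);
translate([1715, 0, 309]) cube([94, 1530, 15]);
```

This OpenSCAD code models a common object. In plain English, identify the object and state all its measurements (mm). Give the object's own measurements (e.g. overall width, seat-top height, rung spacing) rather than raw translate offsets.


A bed frame 2005 mm long (x) by 1530 mm wide (y). Four 65×65 mm corner posts, 486 mm tall, at the corners of the footprint. Four rails of 26 mm thickness and 130 mm height run between adjacent posts with their undersides at z = 179 mm, their outer faces flush with the outside of the frame (the two x-running rails run between the posts' inner faces; the two y-running rails run between the posts' inner faces). 8 slats, each 94 mm wide (x) and 15 mm thick, lie across the top of the two x-running rails, running the full 1530 mm width of the frame in y; along x they sit between the end posts with a 124 mm gap after the −x posts and between neighbouring slats, leaving 131 mm before the +x posts.


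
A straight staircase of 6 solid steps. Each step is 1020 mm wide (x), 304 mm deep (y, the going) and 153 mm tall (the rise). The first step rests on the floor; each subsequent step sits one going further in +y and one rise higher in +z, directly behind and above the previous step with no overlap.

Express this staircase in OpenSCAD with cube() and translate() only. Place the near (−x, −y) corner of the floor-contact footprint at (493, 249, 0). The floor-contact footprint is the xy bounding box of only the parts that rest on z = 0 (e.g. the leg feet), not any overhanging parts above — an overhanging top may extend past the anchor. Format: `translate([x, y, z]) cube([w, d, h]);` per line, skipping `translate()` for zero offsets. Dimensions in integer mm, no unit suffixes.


translate([493, 249, 0]) cube([1020, 304, 153]);
translate([493, 553, 153]) cube([1020, 304, 153]);
translate([493, 857, 306]) cube([1020, 304, 153]);
translate([493, 1161, 459]) cube([1020, 304, 153]);
translate([493, 1465, 612]) cube([1020, 304, 153]);
translate([493, 1769, 765]) cube([1020, 304, 153]);


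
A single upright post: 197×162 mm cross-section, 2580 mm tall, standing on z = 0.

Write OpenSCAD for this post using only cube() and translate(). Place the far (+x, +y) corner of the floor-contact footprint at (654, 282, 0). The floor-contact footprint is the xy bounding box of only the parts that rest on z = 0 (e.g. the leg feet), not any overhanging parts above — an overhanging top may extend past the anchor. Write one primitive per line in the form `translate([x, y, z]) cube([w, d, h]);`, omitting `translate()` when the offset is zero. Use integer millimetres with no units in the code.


translate([457, 120, 0]) cube([197, 162, 2580]);


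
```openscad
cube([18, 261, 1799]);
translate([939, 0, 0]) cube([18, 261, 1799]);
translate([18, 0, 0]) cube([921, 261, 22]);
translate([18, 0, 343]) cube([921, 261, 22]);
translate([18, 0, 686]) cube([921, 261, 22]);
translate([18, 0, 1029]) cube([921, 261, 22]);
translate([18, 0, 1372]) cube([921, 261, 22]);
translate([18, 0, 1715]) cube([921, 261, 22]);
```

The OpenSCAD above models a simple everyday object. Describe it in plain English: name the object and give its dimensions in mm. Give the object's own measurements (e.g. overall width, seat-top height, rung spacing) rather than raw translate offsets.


An open bookshelf. Two side panels, each 18 mm thick, 261 mm deep and 1799 mm tall, stand 957 mm apart (outside-to-outside). Between them sit 6 shelves, each 22 mm thick and 261 mm deep, spanning the full gap between the sides. The bottom shelf rests on the floor (its underside at z = 0) and the clear gap between one shelf's top and the next shelf's underside is 321 mm.


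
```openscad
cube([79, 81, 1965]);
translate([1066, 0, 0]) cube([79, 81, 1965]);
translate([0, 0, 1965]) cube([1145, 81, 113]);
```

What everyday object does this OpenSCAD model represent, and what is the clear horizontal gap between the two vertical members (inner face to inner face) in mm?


A door frame. The clear opening width is 987 mm.

Two 1965 mm tall posts with a header on top — a door frame. The left jamb is 79 mm wide at x = 0; the right jamb starts at x = 1066. The clear opening is 1066 − 79 = 987 mm.


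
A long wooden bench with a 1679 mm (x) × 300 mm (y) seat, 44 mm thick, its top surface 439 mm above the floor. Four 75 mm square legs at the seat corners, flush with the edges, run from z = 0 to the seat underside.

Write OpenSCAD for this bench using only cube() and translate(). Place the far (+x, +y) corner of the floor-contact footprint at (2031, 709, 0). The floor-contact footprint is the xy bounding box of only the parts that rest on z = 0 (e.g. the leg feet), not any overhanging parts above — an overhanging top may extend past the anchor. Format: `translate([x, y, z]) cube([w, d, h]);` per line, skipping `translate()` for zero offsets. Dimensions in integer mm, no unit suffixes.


// leg_h = 439 − 44 = 395
translate([352, 409, 395]) cube([1679, 300, 44]);
translate([352, 409, 0]) cube([75, 75, 395]);
translate([352, 634, 0]) cube([75, 75, 395]);
translate([1956, 409, 0]) cube([75, 75, 395]);
translate([1956, 634, 0]) cube([75, 75, 395]);


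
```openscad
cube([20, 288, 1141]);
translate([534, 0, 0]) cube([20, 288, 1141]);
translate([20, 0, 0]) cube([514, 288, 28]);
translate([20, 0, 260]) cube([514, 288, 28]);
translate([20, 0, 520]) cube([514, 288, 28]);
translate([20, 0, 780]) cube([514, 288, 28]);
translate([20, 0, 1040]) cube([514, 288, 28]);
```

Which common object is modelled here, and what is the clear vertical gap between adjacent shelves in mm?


A bookshelf. The clear shelf gap is 232 mm.

Two tall side panels with 5 horizontal boards between them — a bookshelf. The first two shelf undersides are at z = 0 and z = 260; with shelf thickness 28, the clear gap is 260 − 0 − 28 = 232 mm.


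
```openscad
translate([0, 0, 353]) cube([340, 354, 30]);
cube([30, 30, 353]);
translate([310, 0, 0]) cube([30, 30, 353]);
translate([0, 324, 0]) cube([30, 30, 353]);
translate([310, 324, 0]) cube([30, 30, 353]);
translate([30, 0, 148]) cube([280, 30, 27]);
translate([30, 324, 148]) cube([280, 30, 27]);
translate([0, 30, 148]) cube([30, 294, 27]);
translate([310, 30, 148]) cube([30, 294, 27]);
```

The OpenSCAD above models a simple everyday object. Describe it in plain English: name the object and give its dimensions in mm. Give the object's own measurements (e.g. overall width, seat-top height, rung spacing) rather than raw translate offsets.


A four-legged stool. The seat is a 340×354×30 mm slab whose top surface is at z = 383 mm; four square legs, each 30×30 mm in cross-section, run from the floor (z = 0) to the underside of the seat, each flush with a corner of the seat. Four stretchers, 30 mm wide and 27 mm tall, connect adjacent legs with their undersides at z = 148 mm, each running between the inner faces of the legs it joins and aligned with the legs' outer faces on the other axis.


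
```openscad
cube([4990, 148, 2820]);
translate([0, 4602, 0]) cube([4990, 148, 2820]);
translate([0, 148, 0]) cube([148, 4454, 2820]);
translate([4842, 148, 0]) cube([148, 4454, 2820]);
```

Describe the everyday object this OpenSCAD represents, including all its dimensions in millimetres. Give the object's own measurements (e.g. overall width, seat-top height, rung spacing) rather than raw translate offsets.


The wall frame of a small rectangular building: four walls, each 2820 mm tall and 148 mm thick, enclosing a footprint 4990 mm (x) by 4750 mm (y) outside-to-outside, with no floor or roof. The front and back walls (the −y and +y sides) span the full width; the two side walls fit between them.


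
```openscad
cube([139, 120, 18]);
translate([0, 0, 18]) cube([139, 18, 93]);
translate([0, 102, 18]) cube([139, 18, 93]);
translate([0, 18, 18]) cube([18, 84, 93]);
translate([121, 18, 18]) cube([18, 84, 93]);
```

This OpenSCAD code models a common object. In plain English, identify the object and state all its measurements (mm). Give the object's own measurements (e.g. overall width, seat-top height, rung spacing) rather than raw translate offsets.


An open-topped rectangular box: outside dimensions 139×120×111 mm, with a uniform wall and base thickness of 18 mm. The base is a full 139×120 slab on the floor; four walls sit on top of the base. The front and back walls (the −y and +y sides) span the full width; the two side walls fit between them.


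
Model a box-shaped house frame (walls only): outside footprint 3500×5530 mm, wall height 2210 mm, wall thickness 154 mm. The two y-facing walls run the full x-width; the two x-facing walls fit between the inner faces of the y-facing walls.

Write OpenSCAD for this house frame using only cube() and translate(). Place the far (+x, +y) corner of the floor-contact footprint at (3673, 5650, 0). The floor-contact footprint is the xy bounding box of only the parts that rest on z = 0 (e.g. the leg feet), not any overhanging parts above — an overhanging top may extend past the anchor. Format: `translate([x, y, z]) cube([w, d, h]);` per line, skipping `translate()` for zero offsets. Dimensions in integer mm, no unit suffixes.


translate([173, 120, 0]) cube([3500, 154, 2210]);
translate([173, 5496, 0]) cube([3500, 154, 2210]);
translate([173, 274, 0]) cube([154, 5222, 2210]);
translate([3519, 274, 0]) cube([154, 5222, 2210]);


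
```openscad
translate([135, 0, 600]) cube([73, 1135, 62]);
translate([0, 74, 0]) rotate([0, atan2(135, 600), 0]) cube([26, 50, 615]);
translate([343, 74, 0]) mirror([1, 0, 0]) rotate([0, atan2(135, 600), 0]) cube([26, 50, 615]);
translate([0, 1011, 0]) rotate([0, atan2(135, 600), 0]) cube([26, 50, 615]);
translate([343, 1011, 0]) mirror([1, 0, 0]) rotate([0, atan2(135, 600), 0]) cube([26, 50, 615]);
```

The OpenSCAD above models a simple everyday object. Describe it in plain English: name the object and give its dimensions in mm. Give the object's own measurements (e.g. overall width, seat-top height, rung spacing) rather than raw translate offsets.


A sawhorse. A 73×1135×62 mm beam (x, y, z) sits on two A-frame leg pairs. Each pair is two raked legs of 26×50 mm section (50 mm along y) splaying symmetrically in x. Each leg rises 600 mm vertically over 135 mm of horizontal reach and is 615 mm long along its own axis. Every leg's outer bottom edge rests on the floor and its outer top edge meets a bottom edge of the beam — the left legs (tilting toward +x) meet the beam's −x bottom edge, the right legs (their mirror images, tilting toward −x) meet its +x bottom edge — so the leg tops tuck under the beam, the beam's underside is 600 mm above the floor, and the feet are 343 mm apart outside-to-outside with the beam centred between them. The two leg pairs are set in 74 mm from either end of the beam.


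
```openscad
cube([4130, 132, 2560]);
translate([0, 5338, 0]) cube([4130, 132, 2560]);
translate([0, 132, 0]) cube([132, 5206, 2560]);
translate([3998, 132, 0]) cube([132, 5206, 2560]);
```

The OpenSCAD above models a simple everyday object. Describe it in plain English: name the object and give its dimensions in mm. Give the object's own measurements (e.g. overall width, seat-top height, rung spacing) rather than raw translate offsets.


The wall frame of a small rectangular building: four walls, each 2560 mm tall and 132 mm thick, enclosing a footprint 4130 mm (x) by 5470 mm (y) outside-to-outside, with no floor or roof. The front and back walls (the −y and +y sides) span the full width; the two side walls fit between them.


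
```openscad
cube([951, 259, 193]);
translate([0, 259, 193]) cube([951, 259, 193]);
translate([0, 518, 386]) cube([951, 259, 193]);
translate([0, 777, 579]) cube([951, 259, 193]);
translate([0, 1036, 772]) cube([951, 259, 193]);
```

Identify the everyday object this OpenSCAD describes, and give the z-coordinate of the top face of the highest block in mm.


A staircase. The total rise is 965 mm.

5 identical blocks, each offset up and back from the previous — a staircase. Each step is 193 mm tall and there are 5 of them, so the total rise is 5 × 193 = 965 mm.


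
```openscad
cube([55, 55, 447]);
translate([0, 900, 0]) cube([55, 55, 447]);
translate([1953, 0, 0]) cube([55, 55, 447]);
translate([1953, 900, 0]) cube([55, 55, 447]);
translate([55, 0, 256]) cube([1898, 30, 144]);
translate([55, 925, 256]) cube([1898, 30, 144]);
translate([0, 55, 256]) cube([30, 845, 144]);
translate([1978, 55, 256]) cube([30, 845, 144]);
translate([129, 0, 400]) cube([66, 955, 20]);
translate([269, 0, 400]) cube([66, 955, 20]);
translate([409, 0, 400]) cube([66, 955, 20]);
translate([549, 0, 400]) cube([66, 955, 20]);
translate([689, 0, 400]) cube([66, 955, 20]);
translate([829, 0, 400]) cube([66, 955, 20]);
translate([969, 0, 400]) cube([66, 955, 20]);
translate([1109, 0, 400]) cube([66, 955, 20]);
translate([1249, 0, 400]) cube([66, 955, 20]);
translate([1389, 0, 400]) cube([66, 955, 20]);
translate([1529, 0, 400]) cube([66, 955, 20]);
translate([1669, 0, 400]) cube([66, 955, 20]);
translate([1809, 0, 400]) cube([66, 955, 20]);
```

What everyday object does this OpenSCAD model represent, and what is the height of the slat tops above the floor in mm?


A bed frame. The slat-top height is 420 mm.

Four posts, four rails, and a row of slats — a bed frame. Slats sit on the rails at z = 256 + 144 = 400; with slat thickness 20, the top is 420 mm.


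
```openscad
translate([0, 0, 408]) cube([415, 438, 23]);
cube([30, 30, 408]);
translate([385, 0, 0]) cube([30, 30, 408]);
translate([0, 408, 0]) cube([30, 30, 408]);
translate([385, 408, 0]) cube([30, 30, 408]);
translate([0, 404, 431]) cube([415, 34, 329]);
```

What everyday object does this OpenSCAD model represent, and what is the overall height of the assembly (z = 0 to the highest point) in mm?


A chair. The overall height is 760 mm.

A slab on four corner posts with a tall panel at the back — a chair. The seat slab sits at z = 408 with thickness 23, and the 329 mm backrest starts at the seat top, so the overall height is 408 + 23 + 329 = 760 mm.


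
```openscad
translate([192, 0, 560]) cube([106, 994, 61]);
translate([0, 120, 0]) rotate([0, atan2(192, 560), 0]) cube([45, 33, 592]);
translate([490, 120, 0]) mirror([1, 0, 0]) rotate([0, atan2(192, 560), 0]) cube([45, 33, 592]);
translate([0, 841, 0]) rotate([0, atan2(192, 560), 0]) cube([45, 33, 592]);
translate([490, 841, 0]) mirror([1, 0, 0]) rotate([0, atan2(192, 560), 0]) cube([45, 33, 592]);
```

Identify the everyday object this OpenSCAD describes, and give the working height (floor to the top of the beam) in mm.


A sawhorse. The overall height is 621 mm.

A beam across two mirrored pairs of raked legs — a sawhorse. The beam's underside is at z = 560 (matching the legs' vertical rise in atan2(192, 560)) and the beam is 61 mm tall, so its top is at 560 + 61 = 621 mm. The raked legs top out at the beam's underside, so that is the highest point.


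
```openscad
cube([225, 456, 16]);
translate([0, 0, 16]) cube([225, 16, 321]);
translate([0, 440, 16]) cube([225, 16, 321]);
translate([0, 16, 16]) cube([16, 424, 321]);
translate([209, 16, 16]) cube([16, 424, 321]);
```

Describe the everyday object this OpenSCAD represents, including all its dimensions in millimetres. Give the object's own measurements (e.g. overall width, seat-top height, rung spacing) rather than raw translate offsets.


An open-topped rectangular box: outside dimensions 225×456×337 mm, with a uniform wall and base thickness of 16 mm. The base is a full 225×456 slab on the floor; four walls sit on top of the base. The front and back walls (the −y and +y sides) span the full width; the two side walls fit between them.


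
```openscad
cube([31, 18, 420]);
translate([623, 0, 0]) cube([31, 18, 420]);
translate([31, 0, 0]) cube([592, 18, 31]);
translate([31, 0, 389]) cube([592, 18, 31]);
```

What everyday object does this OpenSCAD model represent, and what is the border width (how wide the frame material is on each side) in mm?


A picture frame. The border width is 31 mm.

Four thin pieces enclosing a rectangular opening — a picture frame. The two full-height stiles are 420 mm tall; the top rail sits at z = 389 and is 31 mm tall, so the border above the opening is 420 − 389 = 31 mm, matching the stile x-width.


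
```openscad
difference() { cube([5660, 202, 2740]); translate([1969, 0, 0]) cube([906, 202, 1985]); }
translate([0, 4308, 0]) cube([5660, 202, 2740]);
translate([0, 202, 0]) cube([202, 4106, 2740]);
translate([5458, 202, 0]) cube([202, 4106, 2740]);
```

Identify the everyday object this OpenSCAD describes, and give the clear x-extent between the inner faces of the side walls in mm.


A single room. The interior width is 5256 mm.

Four walls enclosing a rectangle with a door in the front wall — a room. Outside width 5660 minus two 202 mm walls gives 5256 mm.


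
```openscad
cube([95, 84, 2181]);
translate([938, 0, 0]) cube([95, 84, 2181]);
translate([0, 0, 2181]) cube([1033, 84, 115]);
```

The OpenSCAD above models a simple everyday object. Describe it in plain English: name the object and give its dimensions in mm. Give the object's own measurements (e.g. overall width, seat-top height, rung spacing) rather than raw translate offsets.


A door frame. The clear opening is 843 mm wide and 2181 mm high. Two 95 mm wide jambs, 84 mm deep, stand either side of the opening from the floor to the top of the opening. A 115 mm thick head sits across the top of both jambs, spanning the full outside width of the frame.


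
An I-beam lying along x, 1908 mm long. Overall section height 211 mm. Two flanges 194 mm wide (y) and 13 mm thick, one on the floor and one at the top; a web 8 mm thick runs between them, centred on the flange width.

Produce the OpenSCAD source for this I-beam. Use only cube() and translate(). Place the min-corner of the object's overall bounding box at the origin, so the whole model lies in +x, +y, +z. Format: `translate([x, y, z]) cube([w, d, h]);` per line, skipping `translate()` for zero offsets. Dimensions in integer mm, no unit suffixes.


cube([1908, 194, 13]);
translate([0, 93, 13]) cube([1908, 8, 185]);
translate([0, 0, 198]) cube([1908, 194, 13]);


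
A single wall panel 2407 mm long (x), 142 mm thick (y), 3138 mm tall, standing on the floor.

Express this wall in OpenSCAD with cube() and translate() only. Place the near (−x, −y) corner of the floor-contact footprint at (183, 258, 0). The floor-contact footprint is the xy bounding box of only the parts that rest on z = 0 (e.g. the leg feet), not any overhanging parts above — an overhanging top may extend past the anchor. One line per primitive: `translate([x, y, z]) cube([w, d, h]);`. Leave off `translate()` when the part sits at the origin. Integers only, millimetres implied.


translate([183, 258, 0]) cube([2407, 142, 3138]);


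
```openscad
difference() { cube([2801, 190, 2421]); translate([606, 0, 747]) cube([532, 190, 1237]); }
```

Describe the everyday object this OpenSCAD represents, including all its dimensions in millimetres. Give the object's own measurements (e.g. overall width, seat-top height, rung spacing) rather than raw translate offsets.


A wall 2801 mm long (x), 190 mm thick (y), 2421 mm tall, with a rectangular window opening cut through it. The opening is 532 mm wide and 1237 mm tall; its sill is at z = 747 mm and its near (−x) edge is 606 mm from the wall's −x end. The opening passes through the full wall thickness.


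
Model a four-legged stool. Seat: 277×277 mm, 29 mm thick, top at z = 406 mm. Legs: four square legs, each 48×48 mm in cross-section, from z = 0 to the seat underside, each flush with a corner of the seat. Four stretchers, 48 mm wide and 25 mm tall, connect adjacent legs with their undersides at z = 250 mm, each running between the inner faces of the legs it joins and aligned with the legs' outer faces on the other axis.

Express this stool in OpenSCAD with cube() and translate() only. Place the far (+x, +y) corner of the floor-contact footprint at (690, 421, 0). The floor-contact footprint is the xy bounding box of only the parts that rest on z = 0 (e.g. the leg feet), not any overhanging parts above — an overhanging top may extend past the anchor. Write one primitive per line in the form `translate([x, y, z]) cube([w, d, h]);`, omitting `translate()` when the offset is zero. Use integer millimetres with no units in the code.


translate([413, 144, 377]) cube([277, 277, 29]);
translate([413, 144, 0]) cube([48, 48, 377]);
translate([642, 144, 0]) cube([48, 48, 377]);
translate([413, 373, 0]) cube([48, 48, 377]);
translate([642, 373, 0]) cube([48, 48, 377]);
translate([461, 144, 250]) cube([181, 48, 25]);
translate([461, 373, 250]) cube([181, 48, 25]);
translate([413, 192, 250]) cube([48, 181, 25]);
translate([642, 192, 250]) cube([48, 181, 25]);


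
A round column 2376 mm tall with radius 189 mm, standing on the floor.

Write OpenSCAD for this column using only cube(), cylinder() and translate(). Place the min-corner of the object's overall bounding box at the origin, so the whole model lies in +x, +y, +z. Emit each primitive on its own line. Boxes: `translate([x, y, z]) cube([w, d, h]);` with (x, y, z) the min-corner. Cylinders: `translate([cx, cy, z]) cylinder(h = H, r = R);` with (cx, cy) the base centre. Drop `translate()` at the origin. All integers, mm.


translate([189, 189, 0]) cylinder(h = 2376, r = 189);


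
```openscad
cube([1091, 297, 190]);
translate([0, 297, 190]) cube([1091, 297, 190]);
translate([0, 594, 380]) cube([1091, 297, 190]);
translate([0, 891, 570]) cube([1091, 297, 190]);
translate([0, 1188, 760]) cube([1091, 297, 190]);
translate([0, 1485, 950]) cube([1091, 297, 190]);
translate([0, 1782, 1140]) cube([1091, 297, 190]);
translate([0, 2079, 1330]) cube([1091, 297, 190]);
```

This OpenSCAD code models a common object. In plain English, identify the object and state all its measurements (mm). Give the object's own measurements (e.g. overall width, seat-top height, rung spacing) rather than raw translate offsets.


A straight staircase of 8 solid steps. Each step is 1091 mm wide (x), 297 mm deep (y, the going) and 190 mm tall (the rise). The first step rests on the floor; each subsequent step sits one going further in +y and one rise higher in +z, directly behind and above the previous step with no overlap.


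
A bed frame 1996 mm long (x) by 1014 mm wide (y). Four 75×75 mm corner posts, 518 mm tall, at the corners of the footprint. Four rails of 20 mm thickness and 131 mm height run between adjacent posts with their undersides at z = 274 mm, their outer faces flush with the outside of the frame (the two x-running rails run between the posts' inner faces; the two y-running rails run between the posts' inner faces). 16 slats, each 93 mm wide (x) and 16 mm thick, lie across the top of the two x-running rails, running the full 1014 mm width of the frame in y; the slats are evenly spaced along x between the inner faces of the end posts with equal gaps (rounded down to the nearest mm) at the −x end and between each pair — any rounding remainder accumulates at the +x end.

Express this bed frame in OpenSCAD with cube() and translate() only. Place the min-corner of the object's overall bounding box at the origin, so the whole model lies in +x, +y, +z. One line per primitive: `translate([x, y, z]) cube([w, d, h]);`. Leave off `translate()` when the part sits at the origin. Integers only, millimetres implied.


// slat z = rail_z + rail_h = 274 + 131 = 405
// slat gap = ⌊(1846 − 16·93) / 17⌋ = 21
cube([75, 75, 518]);
translate([0, 939, 0]) cube([75, 75, 518]);
translate([1921, 0, 0]) cube([75, 75, 518]);
translate([1921, 939, 0]) cube([75, 75, 518]);
translate([75, 0, 274]) cube([1846, 20, 131]);
translate([75, 994, 274]) cube([1846, 20, 131]);
translate([0, 75, 274]) cube([20, 864, 131]);
translate([1976, 75, 274]) cube([20, 864, 131]);
translate([96, 0, 405]) cube([93, 1014, 16]);
translate([210, 0, 405]) cube([93, 1014, 16]);
translate([324, 0, 405]) cube([93, 1014, 16]);
translate([438, 0, 405]) cube([93, 1014, 16]);
translate([552, 0, 405]) cube([93, 1014, 16]);
translate([666, 0, 405]) cube([93, 1014, 16]);
translate([780, 0, 405]) cube([93, 1014, 16]);
translate([894, 0, 405]) cube([93, 1014, 16]);
translate([1008, 0, 405]) cube([93, 1014, 16]);
translate([1122, 0, 405]) cube([93, 1014, 16]);
translate([1236, 0, 405]) cube([93, 1014, 16]);
translate([1350, 0, 405]) cube([93, 1014, 16]);
translate([1464, 0, 405]) cube([93, 1014, 16]);
translate([1578, 0, 405]) cube([93, 1014, 16]);
translate([1692, 0, 405]) cube([93, 1014, 16]);
translate([1806, 0, 405]) cube([93, 1014, 16]);


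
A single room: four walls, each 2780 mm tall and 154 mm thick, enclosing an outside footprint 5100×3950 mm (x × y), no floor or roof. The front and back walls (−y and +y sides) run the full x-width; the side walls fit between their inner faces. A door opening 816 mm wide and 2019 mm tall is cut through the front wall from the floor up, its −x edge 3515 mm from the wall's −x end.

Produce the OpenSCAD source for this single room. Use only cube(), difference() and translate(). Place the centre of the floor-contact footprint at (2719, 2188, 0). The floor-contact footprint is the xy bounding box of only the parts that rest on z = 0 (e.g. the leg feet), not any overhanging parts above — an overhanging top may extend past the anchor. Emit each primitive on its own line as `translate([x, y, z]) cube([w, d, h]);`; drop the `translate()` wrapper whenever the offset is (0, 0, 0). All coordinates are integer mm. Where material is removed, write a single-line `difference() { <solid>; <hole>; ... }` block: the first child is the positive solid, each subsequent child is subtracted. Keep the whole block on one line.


difference() { translate([169, 213, 0]) cube([5100, 154, 2780]); translate([3684, 213, 0]) cube([816, 154, 2019]); }
translate([169, 4009, 0]) cube([5100, 154, 2780]);
translate([169, 367, 0]) cube([154, 3642, 2780]);
translate([5115, 367, 0]) cube([154, 3642, 2780]);


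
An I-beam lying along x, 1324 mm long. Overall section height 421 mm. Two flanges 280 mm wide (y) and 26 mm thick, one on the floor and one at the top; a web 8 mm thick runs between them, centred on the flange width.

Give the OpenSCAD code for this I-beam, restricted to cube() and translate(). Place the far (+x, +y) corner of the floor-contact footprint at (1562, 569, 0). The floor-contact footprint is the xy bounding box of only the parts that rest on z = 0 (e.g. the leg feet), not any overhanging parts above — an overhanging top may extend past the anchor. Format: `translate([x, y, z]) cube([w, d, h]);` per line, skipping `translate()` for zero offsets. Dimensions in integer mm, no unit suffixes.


translate([238, 289, 0]) cube([1324, 280, 26]);
translate([238, 425, 26]) cube([1324, 8, 369]);
translate([238, 289, 395]) cube([1324, 280, 26]);


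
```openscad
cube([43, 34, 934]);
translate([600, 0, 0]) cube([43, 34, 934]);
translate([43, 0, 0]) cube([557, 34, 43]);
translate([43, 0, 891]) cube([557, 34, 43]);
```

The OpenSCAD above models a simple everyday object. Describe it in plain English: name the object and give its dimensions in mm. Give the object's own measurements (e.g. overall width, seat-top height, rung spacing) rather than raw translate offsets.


A rectangular picture frame lying in the x–z plane (depth along y). The opening is 557 mm wide (x) by 848 mm tall (z), surrounded by a border 43 mm wide on all four sides. The frame is 34 mm deep and is made of two full-height vertical stiles with two horizontal rails fitted between them.


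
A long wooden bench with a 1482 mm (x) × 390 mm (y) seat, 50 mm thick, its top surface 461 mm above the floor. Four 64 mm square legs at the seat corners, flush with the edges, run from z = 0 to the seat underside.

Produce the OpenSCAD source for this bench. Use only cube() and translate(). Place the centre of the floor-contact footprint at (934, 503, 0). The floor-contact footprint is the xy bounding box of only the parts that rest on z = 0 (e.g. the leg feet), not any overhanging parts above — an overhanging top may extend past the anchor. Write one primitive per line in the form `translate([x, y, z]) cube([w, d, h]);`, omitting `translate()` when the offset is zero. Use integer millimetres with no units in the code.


translate([193, 308, 411]) cube([1482, 390, 50]);
translate([193, 308, 0]) cube([64, 64, 411]);
translate([193, 634, 0]) cube([64, 64, 411]);
translate([1611, 308, 0]) cube([64, 64, 411]);
translate([1611, 634, 0]) cube([64, 64, 411]);


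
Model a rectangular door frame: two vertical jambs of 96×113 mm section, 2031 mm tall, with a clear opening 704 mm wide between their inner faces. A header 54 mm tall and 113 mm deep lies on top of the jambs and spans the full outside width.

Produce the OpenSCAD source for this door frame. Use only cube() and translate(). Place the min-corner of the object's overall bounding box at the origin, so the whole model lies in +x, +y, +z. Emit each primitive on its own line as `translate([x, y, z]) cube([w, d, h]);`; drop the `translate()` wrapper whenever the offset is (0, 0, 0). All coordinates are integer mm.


cube([96, 113, 2031]);
translate([800, 0, 0]) cube([96, 113, 2031]);
translate([0, 0, 2031]) cube([896, 113, 54]);
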